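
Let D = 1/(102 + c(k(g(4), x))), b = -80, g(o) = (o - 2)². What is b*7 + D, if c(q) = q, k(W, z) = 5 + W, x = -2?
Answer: -62159/111 ≈ -559.99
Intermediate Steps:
g(o) = (-2 + o)²
D = 1/111 (D = 1/(102 + (5 + (-2 + 4)²)) = 1/(102 + (5 + 2²)) = 1/(102 + (5 + 4)) = 1/(102 + 9) = 1/111 ≈ 0.0090090)
b*7 + D = -80*7 + 1/111 = -560 + 1/111 = -62159/111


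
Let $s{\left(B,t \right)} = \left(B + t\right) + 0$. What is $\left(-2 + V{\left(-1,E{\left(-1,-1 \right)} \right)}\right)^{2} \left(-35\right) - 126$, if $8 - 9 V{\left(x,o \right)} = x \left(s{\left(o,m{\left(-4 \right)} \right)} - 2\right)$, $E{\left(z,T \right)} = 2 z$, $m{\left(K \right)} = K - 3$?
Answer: $- \frac{2849}{9} \approx -316.56$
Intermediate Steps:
$m{\left(K \right)} = -3 + K$
$s{\left(B,t \right)} = B + t$
$V{\left(x,o \right)} = \frac{8}{9} - \frac{x \left(-9 + o\right)}{9}$ ($V{\left(x,o \right)} = \frac{8}{9} - \frac{x \left(\left(o - 7\right) - 2\right)}{9} = \frac{8}{9} - \frac{x \left(\left(-7 + o\right) - 2\right)}{9} = \frac{8}{9} - \frac{x \left(-9 + o\right)}{9}$)
$\left(-2 + V{\left(-1,E{\left(-1,-1 \right)} \right)}\right)^{2} \left(-35\right) - 126 = \left(-2 - \left(\frac{1}{9} + \frac{1}{9} \cdot 2 \left(-1\right) \left(-1\right)\right)\right)^{2} \left(-35\right) - 126 = \left(-2 - \left(\frac{1}{9} + \frac{2}{9}\right)\right)^{2} \left(-35\right) - 126 = \left(-2 - \frac{1}{3}\right)^{2} \left(-35\right) - 126 = \left(- \frac{7}{3}\right)^{2} \left(-35\right) - 126 = \frac{49}{9} \left(-35\right) - 126 = - \frac{1715}{9} - 126 = - \frac{2849}{9}$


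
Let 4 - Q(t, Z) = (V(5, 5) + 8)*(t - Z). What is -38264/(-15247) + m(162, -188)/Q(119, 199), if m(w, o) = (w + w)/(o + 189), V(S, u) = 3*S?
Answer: 18874711/7028867 ≈ 2.6853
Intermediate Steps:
Q(t, Z) = 4 - 23*t + 23*Z (Q(t, Z) = 4 - (3*5 + 8)*(t - Z) = 4 - (15 + 8)*(t - Z) = 4 - 23*(t - Z) = 4 - (-23*Z + 23*t) = 4 + (-23*t + 23*Z) = 4 - 23*t + 23*Z)
m(w, o) = 2*w/(189 + o) (m(w, o) = (2*w)/(189 + o) = 2*w/(189 + o))
-38264/(-15247) + m(162, -188)/Q(119, 199) = -38264/(-15247) + (2*162/(189 - 188))/(4 - 23*119 + 23*199) = -38264*(-1/15247) + (2*162/1)/(4 - 2737 + 4577) = 38264/15247 + (2*162*1)/1844 = 38264/15247 + 324*(1/1844) = 38264/15247 + 81/461 = 18874711/7028867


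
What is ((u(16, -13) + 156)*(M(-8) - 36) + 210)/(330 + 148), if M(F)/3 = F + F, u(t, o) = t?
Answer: -7119/239 ≈ -29.787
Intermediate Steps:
M(F) = 6*F (M(F) = 3*(F + F) = 3*(2*F) = 6*F)
((u(16, -13) + 156)*(M(-8) - 36) + 210)/(330 + 148) = ((16 + 156)*(6*(-8) - 36) + 210)/(330 + 148) = (172*(-48 - 36) + 210)/478 = (172*(-84) + 210)*(1/478) = (-14448 + 210)*(1/478) = -14238*1/478 = -7119/239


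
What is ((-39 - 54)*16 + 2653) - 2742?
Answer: -1577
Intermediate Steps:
((-39 - 54)*16 + 2653) - 2742 = (-93*16 + 2653) - 2742 = (-1488 + 2653) - 2742 = 1165 - 2742 = -1577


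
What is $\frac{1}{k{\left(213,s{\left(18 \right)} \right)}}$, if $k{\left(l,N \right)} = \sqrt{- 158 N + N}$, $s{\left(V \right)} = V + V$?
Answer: $- \frac{i \sqrt{157}}{942} \approx - 0.013301 i$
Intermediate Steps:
$s{\left(V \right)} = 2 V$
$k{\left(l,N \right)} = \sqrt{157} \sqrt{- N}$ ($k{\left(l,N \right)} = \sqrt{- 157 N} = \sqrt{157} \sqrt{- N}$)
$\frac{1}{k{\left(213,s{\left(18 \right)} \right)}} = \frac{1}{\sqrt{157} \sqrt{- 2 \cdot 18}} = \frac{1}{\sqrt{157} \sqrt{\left(-1\right) 36}} = \frac{1}{\sqrt{157} \sqrt{-36}} = \frac{1}{\sqrt{157} \cdot 6 i} = \frac{1}{6 i \sqrt{157}} = - \frac{i \sqrt{157}}{942}$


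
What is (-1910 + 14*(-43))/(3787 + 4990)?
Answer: -2512/8777 ≈ -0.28620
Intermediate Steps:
(-1910 + 14*(-43))/(3787 + 4990) = (-1910 - 602)/8777 = -2512*1/8777 = -2512/8777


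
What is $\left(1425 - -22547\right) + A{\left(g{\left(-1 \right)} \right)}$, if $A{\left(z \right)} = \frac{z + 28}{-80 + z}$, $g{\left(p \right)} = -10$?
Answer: $\frac{119859}{5} \approx 23972.0$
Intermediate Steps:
$A{\left(z \right)} = \frac{28 + z}{-80 + z}$
$\left(1425 - -22547\right) + A{\left(g{\left(-1 \right)} \right)} = \left(1425 - -22547\right) + \frac{28 - 10}{-80 - 10} = \left(1425 + 22547\right) + \frac{1}{-90} \cdot 18 = 23972 - \frac{1}{5} = \frac{119859}{5}$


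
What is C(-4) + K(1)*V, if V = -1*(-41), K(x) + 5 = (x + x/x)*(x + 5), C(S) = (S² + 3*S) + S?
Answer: 287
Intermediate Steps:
C(S) = S² + 4*S
K(x) = -5 + (1 + x)*(5 + x) (K(x) = -5 + (x + x/x)*(x + 5) = -5 + (x + 1)*(5 + x) = -5 + (1 + x)*(5 + x))
V = 41
C(-4) + K(1)*V = -4*(4 - 4) + (1*(6 + 1))*41 = -4*0 + (1*7)*41 = 0 + 7*41 = 0 + 287 = 287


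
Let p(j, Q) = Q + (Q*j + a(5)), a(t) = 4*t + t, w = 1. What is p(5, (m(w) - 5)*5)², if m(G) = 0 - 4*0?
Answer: 15625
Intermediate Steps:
m(G) = 0 (m(G) = 0 + 0 = 0)
a(t) = 5*t
p(j, Q) = 25 + Q + Q*j (p(j, Q) = Q + (Q*j + 5*5) = Q + (Q*j + 25) = Q + (25 + Q*j) = 25 + Q + Q*j)
p(5, (m(w) - 5)*5)² = (25 + (0 - 5)*5 + ((0 - 5)*5)*5)² = (25 - 5*5 - 5*5*5)² = (25 - 25 - 25*5)² = (25 - 25 - 125)² = (-125)² = 15625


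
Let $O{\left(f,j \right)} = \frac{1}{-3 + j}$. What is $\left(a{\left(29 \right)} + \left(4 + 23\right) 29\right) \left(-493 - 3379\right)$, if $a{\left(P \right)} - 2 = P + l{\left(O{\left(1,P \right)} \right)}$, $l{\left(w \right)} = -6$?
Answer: $-3128576$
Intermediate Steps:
$a{\left(P \right)} = -4 + P$ ($a{\left(P \right)} = 2 + \left(P - 6\right) = 2 + \left(-6 + P\right) = -4 + P$)
$\left(a{\left(29 \right)} + \left(4 + 23\right) 29\right) \left(-493 - 3379\right) = \left(\left(-4 + 29\right) + \left(4 + 23\right) 29\right) \left(-493 - 3379\right) = \left(25 + 27 \cdot 29\right) \left(-3872\right) = \left(25 + 783\right) \left(-3872\right) = 808 \left(-3872\right) = -3128576$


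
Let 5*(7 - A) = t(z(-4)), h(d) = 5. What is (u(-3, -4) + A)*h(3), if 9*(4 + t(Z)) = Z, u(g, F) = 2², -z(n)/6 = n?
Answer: 169/3 ≈ 56.333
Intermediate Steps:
z(n) = -6*n
u(g, F) = 4
t(Z) = -4 + Z/9
A = 109/15 (A = 7 - (-4 + (-6*(-4))/9)/5 = 7 - (-4 + (⅑)*24)/5 = 7 - (-4 + 8/3)/5 = 7 - ⅕*(-4/3) = 7 + 4/15 = 109/15 ≈ 7.2667)
(u(-3, -4) + A)*h(3) = (4 + 109/15)*5 = (169/15)*5 = 169/3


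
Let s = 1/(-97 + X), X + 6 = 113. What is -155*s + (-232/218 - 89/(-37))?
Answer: -114205/8066 ≈ -14.159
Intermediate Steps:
X = 107 (X = -6 + 113 = 107)
s = ⅒ (s = 1/(-97 + 107) = 1/10 = ⅒ ≈ 0.10000)
-155*s + (-232/218 - 89/(-37)) = -155*⅒ + (-232/218 - 89/(-37)) = -31/2 + (-232*1/218 - 89*(-1/37)) = -31/2 + (-116/109 + 89/37) = -31/2 + 5409/4033 = -114205/8066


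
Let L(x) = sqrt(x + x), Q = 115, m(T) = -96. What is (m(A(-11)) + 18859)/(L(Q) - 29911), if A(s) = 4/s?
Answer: -561220093/894667691 - 18763*sqrt(230)/894667691 ≈ -0.62761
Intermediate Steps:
L(x) = sqrt(2)*sqrt(x) (L(x) = sqrt(2*x) = sqrt(2)*sqrt(x))
(m(A(-11)) + 18859)/(L(Q) - 29911) = (-96 + 18859)/(sqrt(2)*sqrt(115) - 29911) = 18763/(sqrt(230) - 29911) = 18763/(-29911 + sqrt(230))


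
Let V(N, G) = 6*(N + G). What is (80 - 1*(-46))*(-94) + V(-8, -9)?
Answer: -11946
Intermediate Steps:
V(N, G) = 6*G + 6*N (V(N, G) = 6*(G + N) = 6*G + 6*N)
(80 - 1*(-46))*(-94) + V(-8, -9) = (80 - 1*(-46))*(-94) + (6*(-9) + 6*(-8)) = (80 + 46)*(-94) + (-54 - 48) = 126*(-94) - 102 = -11844 - 102 = -11946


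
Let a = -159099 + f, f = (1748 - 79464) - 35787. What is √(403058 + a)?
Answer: 2*√32614 ≈ 361.19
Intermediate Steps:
f = -113503 (f = -77716 - 35787 = -113503)
a = -272602 (a = -159099 - 113503 = -272602)
√(403058 + a) = √(403058 - 272602) = √130456 = 2*√32614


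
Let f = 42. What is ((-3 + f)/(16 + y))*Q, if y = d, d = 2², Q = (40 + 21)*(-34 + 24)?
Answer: -2379/2 ≈ -1189.5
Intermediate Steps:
Q = -610 (Q = 61*(-10) = -610)
d = 4
y = 4
((-3 + f)/(16 + y))*Q = ((-3 + 42)/(16 + 4))*(-610) = (39/20)*(-610) = -2379/2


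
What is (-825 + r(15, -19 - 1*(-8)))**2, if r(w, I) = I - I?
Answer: 680625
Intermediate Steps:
r(w, I) = 0
(-825 + r(15, -19 - 1*(-8)))**2 = (-825 + 0)**2 = (-825)**2 = 680625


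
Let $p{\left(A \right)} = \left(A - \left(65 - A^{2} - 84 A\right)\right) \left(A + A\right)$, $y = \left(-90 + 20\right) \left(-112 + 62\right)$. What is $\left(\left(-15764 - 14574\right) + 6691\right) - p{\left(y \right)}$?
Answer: $-87832068647$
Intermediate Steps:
$y = 3500$ ($y = \left(-70\right) \left(-50\right) = 3500$)
$p{\left(A \right)} = 2 A \left(-65 + A^{2} + 85 A\right)$ ($p{\left(A \right)} = \left(A + \left(-65 + A^{2} + 84 A\right)\right) 2 A = \left(-65 + A^{2} + 85 A\right) 2 A = 2 A \left(-65 + A^{2} + 85 A\right)$)
$\left(\left(-15764 - 14574\right) + 6691\right) - p{\left(y \right)} = \left(\left(-15764 - 14574\right) + 6691\right) - 2 \cdot 3500 \left(-65 + 3500^{2} + 85 \cdot 3500\right) = \left(-30338 + 6691\right) - 2 \cdot 3500 \left(-65 + 12250000 + 297500\right) = -23647 - 2 \cdot 3500 \cdot 12547435 = -23647 - 87832045000 = -87832068647$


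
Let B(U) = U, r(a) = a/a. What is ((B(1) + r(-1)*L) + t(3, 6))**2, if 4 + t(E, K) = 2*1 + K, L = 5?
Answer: 100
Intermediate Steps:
r(a) = 1
t(E, K) = -2 + K (t(E, K) = -4 + (2*1 + K) = -4 + (2 + K) = -2 + K)
((B(1) + r(-1)*L) + t(3, 6))**2 = ((1 + 1*5) + (-2 + 6))**2 = ((1 + 5) + 4)**2 = (6 + 4)**2 = 10**2 = 100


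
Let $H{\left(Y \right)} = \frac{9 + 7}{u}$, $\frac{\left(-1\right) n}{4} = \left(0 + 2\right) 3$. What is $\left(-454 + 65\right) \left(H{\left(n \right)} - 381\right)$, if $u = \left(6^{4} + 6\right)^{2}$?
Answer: $\frac{62811120853}{423801} \approx 1.4821 \cdot 10^{5}$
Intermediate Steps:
$n = -24$ ($n = - 4 \left(0 + 2\right) 3 = - 4 \cdot 2 \cdot 3 = \left(-4\right) 6 = -24$)
$u = 1695204$ ($u = \left(1296 + 6\right)^{2} = 1302^{2} = 1695204$)
$H{\left(Y \right)} = \frac{4}{423801}$ ($H{\left(Y \right)} = \frac{9 + 7}{1695204} = 16 \cdot \frac{1}{1695204} = \frac{4}{423801}$)
$\left(-454 + 65\right) \left(H{\left(n \right)} - 381\right) = \left(-454 + 65\right) \left(\frac{4}{423801} - 381\right) = \left(-389\right) \left(- \frac{161468177}{423801}\right) = \frac{62811120853}{423801}$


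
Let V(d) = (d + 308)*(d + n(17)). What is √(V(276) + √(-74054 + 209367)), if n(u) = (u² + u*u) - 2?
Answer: √(497568 + √135313) ≈ 705.65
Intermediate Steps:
n(u) = -2 + 2*u² (n(u) = (u² + u²) - 2 = 2*u² - 2 = -2 + 2*u²)
V(d) = (308 + d)*(576 + d) (V(d) = (d + 308)*(d + (-2 + 2*17²)) = (308 + d)*(d + (-2 + 2*289)) = (308 + d)*(d + (-2 + 578)) = (308 + d)*(d + 576) = (308 + d)*(576 + d))
√(V(276) + √(-74054 + 209367)) = √((177408 + 276² + 884*276) + √(-74054 + 209367)) = √((177408 + 76176 + 243984) + √135313) = √(497568 + √135313)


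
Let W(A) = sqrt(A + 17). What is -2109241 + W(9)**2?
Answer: -2109215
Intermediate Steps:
W(A) = sqrt(17 + A)
-2109241 + W(9)**2 = -2109241 + (sqrt(17 + 9))**2 = -2109241 + (sqrt(26))**2 = -2109241 + 26 = -2109215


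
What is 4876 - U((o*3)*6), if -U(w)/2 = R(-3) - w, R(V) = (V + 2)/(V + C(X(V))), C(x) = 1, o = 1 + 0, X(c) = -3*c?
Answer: 4841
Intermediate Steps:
o = 1
R(V) = (2 + V)/(1 + V) (R(V) = (V + 2)/(V + 1) = (2 + V)/(1 + V))
U(w) = -1 + 2*w (U(w) = -2*((2 - 3)/(1 - 3) - w) = -2*(-1/(-2) - w) = -2*(-½*(-1) - w) = -2*(½ - w) = -1 + 2*w)
4876 - U((o*3)*6) = 4876 - (-1 + 2*((1*3)*6)) = 4876 - (-1 + 2*(3*6)) = 4876 - (-1 + 2*18) = 4876 - (-1 + 36) = 4876 - 1*35 = 4876 - 35 = 4841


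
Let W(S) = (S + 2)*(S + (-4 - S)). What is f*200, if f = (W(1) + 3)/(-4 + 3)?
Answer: 1800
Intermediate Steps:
W(S) = -8 - 4*S (W(S) = (2 + S)*(-4) = -8 - 4*S)
f = 9 (f = ((-8 - 4*1) + 3)/(-4 + 3) = ((-8 - 4) + 3)/(-1) = (-12 + 3)*(-1) = -9*(-1) = 9)
f*200 = 9*200 = 1800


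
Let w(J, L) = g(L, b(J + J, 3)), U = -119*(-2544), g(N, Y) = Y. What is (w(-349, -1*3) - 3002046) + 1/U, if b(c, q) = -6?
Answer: -908829214271/302736 ≈ -3.0021e+6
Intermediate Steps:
U = 302736
w(J, L) = -6
(w(-349, -1*3) - 3002046) + 1/U = (-6 - 3002046) + 1/302736 = -3002052 + 1/302736 = -908829214271/302736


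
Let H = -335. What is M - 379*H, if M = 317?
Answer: 127282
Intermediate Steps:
M - 379*H = 317 - 379*(-335) = 317 + 126965 = 127282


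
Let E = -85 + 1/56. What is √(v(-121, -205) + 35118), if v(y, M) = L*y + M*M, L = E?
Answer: 3*√7615762/28 ≈ 295.68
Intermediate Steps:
E = -4759/56 (E = -85 + 1/56 = -4759/56 ≈ -84.982)
L = -4759/56 ≈ -84.982
v(y, M) = M² - 4759*y/56 (v(y, M) = -4759*y/56 + M*M = -4759*y/56 + M² = M² - 4759*y/56)
√(v(-121, -205) + 35118) = √(((-205)² - 4759/56*(-121)) + 35118) = √((42025 + 575839/56) + 35118) = √(2929239/56 + 35118) = √(4895847/56) = 3*√7615762/28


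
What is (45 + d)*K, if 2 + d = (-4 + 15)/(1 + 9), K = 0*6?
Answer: 0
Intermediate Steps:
K = 0
d = -9/10 (d = -2 + (-4 + 15)/(1 + 9) = -2 + 11/10 = -9/10 ≈ -0.90000)
(45 + d)*K = (45 - 9/10)*0 = (441/10)*0 = 0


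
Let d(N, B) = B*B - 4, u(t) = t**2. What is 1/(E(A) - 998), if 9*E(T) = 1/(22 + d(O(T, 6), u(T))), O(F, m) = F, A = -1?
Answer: -171/170657 ≈ -0.0010020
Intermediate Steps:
d(N, B) = -4 + B**2 (d(N, B) = B**2 - 4 = -4 + B**2)
E(T) = 1/(9*(18 + T**4)) (E(T) = 1/(9*(22 + (-4 + (T**2)**2))) = 1/(9*(22 + (-4 + T**4))) = 1/(9*(18 + T**4)))
1/(E(A) - 998) = 1/(1/(9*(18 + (-1)**4)) - 998) = 1/(1/(9*(18 + 1)) - 998) = 1/((1/9)/19 - 998) = 1/((1/9)*(1/19) - 998) = 1/(1/171 - 998) = 1/(-170657/171) = -171/170657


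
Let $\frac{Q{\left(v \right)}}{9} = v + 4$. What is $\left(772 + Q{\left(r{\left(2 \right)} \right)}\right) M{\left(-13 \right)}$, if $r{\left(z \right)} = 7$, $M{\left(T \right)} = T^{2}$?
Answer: $147199$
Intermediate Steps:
$Q{\left(v \right)} = 36 + 9 v$ ($Q{\left(v \right)} = 9 \left(v + 4\right) = 9 \left(4 + v\right) = 36 + 9 v$)
$\left(772 + Q{\left(r{\left(2 \right)} \right)}\right) M{\left(-13 \right)} = \left(772 + \left(36 + 9 \cdot 7\right)\right) \left(-13\right)^{2} = \left(772 + \left(36 + 63\right)\right) 169 = \left(772 + 99\right) 169 = 871 \cdot 169 = 147199$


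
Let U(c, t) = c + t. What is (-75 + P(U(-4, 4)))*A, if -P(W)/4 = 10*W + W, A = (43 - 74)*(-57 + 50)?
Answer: -16275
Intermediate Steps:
A = 217 (A = -31*(-7) = 217)
P(W) = -44*W (P(W) = -4*(10*W + W) = -44*W)
(-75 + P(U(-4, 4)))*A = (-75 - 44*(-4 + 4))*217 = (-75 - 44*0)*217 = (-75 + 0)*217 = -75*217 = -16275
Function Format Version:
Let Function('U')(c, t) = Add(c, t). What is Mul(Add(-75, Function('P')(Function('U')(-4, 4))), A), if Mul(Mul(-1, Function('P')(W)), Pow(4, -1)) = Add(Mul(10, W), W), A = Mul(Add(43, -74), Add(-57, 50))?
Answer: -16275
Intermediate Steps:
A = 217 (A = Mul(-31, -7) = 217)
Function('P')(W) = Mul(-44, W) (Function('P')(W) = Mul(-4, Add(Mul(10, W), W)) = Mul(-4, Mul(11, W)) = Mul(-44, W))
Mul(Add(-75, Function('P')(Function('U')(-4, 4))), A) = Mul(Add(-75, Mul(-44, Add(-4, 4))), 217) = Mul(Add(-75, Mul(-44, 0)), 217) = Mul(Add(-75, 0), 217) = Mul(-75, 217) = -16275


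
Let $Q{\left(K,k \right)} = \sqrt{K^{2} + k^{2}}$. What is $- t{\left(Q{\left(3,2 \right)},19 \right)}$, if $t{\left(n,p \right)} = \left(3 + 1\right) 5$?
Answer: $-20$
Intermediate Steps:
$t{\left(n,p \right)} = 20$ ($t{\left(n,p \right)} = 4 \cdot 5 = 20$)
$- t{\left(Q{\left(3,2 \right)},19 \right)} = \left(-1\right) 20 = -20$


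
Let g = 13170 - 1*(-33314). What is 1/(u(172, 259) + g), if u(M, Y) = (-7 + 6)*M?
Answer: 1/46312 ≈ 2.1593e-5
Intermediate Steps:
u(M, Y) = -M
g = 46484 (g = 13170 + 33314 = 46484)
1/(u(172, 259) + g) = 1/(-1*172 + 46484) = 1/(-172 + 46484) = 1/46312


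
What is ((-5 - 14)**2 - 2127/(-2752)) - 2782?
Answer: -6660465/2752 ≈ -2420.2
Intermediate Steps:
((-5 - 14)**2 - 2127/(-2752)) - 2782 = ((-19)**2 - 2127*(-1/2752)) - 2782 = (361 + 2127/2752) - 2782 = 995599/2752 - 2782 = -6660465/2752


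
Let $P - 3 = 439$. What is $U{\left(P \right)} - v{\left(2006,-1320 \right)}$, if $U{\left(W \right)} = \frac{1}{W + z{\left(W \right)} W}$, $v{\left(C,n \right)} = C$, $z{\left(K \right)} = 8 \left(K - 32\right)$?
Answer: $- \frac{2909105211}{1450202} \approx -2006.0$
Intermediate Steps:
$P = 442$ ($P = 3 + 439 = 442$)
$z{\left(K \right)} = -256 + 8 K$ ($z{\left(K \right)} = 8 \left(-32 + K\right) = -256 + 8 K$)
$U{\left(W \right)} = \frac{1}{W + W \left(-256 + 8 W\right)}$ ($U{\left(W \right)} = \frac{1}{W + \left(-256 + 8 W\right) W} = \frac{1}{W + W \left(-256 + 8 W\right)}$)
$U{\left(P \right)} - v{\left(2006,-1320 \right)} = \frac{1}{442 \left(-255 + 8 \cdot 442\right)} - 2006 = \frac{1}{442 \left(-255 + 3536\right)} - 2006 = \frac{1}{442 \cdot 3281} - 2006 = \frac{1}{442} \cdot \frac{1}{3281} - 2006 = \frac{1}{1450202} - 2006 = - \frac{2909105211}{1450202}$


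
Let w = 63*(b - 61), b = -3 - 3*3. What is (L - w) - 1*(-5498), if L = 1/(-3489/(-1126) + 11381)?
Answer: 129428345141/12818495 ≈ 10097.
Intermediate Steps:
b = -12 (b = -3 - 9 = -12)
L = 1126/12818495 (L = 1/(-3489*(-1/1126) + 11381) = 1/(3489/1126 + 11381) = 1/(12818495/1126) = 1126/12818495 ≈ 8.7842e-5)
w = -4599 (w = 63*(-12 - 61) = 63*(-73) = -4599)
(L - w) - 1*(-5498) = (1126/12818495 - 1*(-4599)) - 1*(-5498) = (1126/12818495 + 4599) + 5498 = 58952259631/12818495 + 5498 = 129428345141/12818495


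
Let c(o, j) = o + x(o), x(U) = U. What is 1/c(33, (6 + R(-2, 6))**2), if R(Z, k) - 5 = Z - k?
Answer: 1/66 ≈ 0.015152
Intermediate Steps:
R(Z, k) = 5 + Z - k (R(Z, k) = 5 + (Z - k) = 5 + Z - k)
c(o, j) = 2*o (c(o, j) = o + o = 2*o)
1/c(33, (6 + R(-2, 6))**2) = 1/(2*33) = 1/66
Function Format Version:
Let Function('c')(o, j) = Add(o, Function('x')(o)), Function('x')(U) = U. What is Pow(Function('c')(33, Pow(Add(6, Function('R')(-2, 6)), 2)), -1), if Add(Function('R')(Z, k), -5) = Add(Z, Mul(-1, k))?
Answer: Rational(1, 66) ≈ 0.015152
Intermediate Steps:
Function('R')(Z, k) = Add(5, Z, Mul(-1, k)) (Function('R')(Z, k) = Add(5, Add(Z, Mul(-1, k))) = Add(5, Z, Mul(-1, k)))
Function('c')(o, j) = Mul(2, o) (Function('c')(o, j) = Add(o, o) = Mul(2, o))
Pow(Function('c')(33, Pow(Add(6, Function('R')(-2, 6)), 2)), -1) = Pow(Mul(2, 33), -1) = Pow(66, -1) = Rational(1, 66)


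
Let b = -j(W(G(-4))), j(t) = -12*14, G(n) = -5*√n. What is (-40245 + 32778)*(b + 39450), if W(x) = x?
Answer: -295827606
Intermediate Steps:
j(t) = -168
b = 168 (b = -1*(-168) = 168)
(-40245 + 32778)*(b + 39450) = (-40245 + 32778)*(168 + 39450) = -7467*39618 = -295827606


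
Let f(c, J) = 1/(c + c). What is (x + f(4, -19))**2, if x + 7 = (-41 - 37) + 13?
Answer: 330625/64 ≈ 5166.0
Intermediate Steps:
f(c, J) = 1/(2*c)
x = -72 (x = -7 + ((-41 - 37) + 13) = -7 + (-78 + 13) = -7 - 65 = -72)
(x + f(4, -19))**2 = (-72 + (1/2)/4)**2 = (-72 + (1/2)*(1/4))**2 = (-72 + 1/8)**2 = (-575/8)**2 = 330625/64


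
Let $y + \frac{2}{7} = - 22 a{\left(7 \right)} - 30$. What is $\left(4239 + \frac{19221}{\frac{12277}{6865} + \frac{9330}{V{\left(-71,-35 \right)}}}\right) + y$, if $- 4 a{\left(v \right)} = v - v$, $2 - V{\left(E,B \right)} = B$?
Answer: $\frac{276364078282}{64504699} \approx 4284.4$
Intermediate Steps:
$V{\left(E,B \right)} = 2 - B$
$a{\left(v \right)} = 0$ ($a{\left(v \right)} = - \frac{v - v}{4} = \left(- \frac{1}{4}\right) 0 = 0$)
$y = - \frac{212}{7}$ ($y = - \frac{2}{7} - 30 = - \frac{212}{7} \approx -30.286$)
$\left(4239 + \frac{19221}{\frac{12277}{6865} + \frac{9330}{V{\left(-71,-35 \right)}}}\right) + y = \left(4239 + \frac{19221}{\frac{12277}{6865} + \frac{9330}{2 - -35}}\right) - \frac{212}{7} = \left(4239 + \frac{19221}{12277 \cdot \frac{1}{6865} + \frac{9330}{2 + 35}}\right) - \frac{212}{7} = \left(4239 + \frac{19221}{\frac{12277}{6865} + \frac{9330}{37}}\right) - \frac{212}{7} = \left(4239 + \frac{19221}{\frac{64504699}{254005}}\right) - \frac{212}{7} = \left(4239 + 19221 \cdot \frac{254005}{64504699}\right) - \frac{212}{7} = \left(4239 + \frac{4882230105}{64504699}\right) - \frac{212}{7} = \frac{278317649166}{64504699} - \frac{212}{7} = \frac{276364078282}{64504699}$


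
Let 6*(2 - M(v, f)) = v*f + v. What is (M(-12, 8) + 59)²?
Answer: 6241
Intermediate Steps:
M(v, f) = 2 - v/6 - f*v/6 (M(v, f) = 2 - (v*f + v)/6 = 2 - (f*v + v)/6 = 2 - (v + f*v)/6 = 2 + (-v/6 - f*v/6) = 2 - v/6 - f*v/6)
(M(-12, 8) + 59)² = ((2 - ⅙*(-12) - ⅙*8*(-12)) + 59)² = ((2 + 2 + 16) + 59)² = (20 + 59)² = 79² = 6241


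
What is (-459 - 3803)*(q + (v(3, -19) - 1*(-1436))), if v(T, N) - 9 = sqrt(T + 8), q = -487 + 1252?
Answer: -9419020 - 4262*sqrt(11) ≈ -9.4332e+6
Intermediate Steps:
q = 765
v(T, N) = 9 + sqrt(8 + T) (v(T, N) = 9 + sqrt(T + 8) = 9 + sqrt(8 + T))
(-459 - 3803)*(q + (v(3, -19) - 1*(-1436))) = (-459 - 3803)*(765 + ((9 + sqrt(8 + 3)) - 1*(-1436))) = -4262*(765 + ((9 + sqrt(11)) + 1436)) = -4262*(765 + (1445 + sqrt(11))) = -4262*(2210 + sqrt(11)) = -9419020 - 4262*sqrt(11)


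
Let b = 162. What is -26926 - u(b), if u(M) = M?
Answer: -27088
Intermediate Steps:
-26926 - u(b) = -26926 - 1*162 = -26926 - 162 = -27088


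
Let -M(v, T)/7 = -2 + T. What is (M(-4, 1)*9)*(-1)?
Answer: -63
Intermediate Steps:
M(v, T) = 14 - 7*T (M(v, T) = -7*(-2 + T) = 14 - 7*T)
(M(-4, 1)*9)*(-1) = ((14 - 7*1)*9)*(-1) = ((14 - 7)*9)*(-1) = (7*9)*(-1) = 63*(-1) = -63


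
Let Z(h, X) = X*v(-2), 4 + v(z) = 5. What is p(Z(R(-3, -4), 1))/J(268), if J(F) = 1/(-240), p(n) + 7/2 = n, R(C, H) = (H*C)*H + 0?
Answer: 600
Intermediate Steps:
v(z) = 1 (v(z) = -4 + 5 = 1)
R(C, H) = C*H**2 (R(C, H) = (C*H)*H + 0 = C*H**2 + 0 = C*H**2)
Z(h, X) = X (Z(h, X) = X*1 = X)
p(n) = -7/2 + n
J(F) = -1/240
p(Z(R(-3, -4), 1))/J(268) = (-7/2 + 1)/(-1/240) = -5/2*(-240) = 600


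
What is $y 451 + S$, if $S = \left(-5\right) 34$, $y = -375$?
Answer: $-169295$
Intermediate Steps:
$S = -170$
$y 451 + S = \left(-375\right) 451 - 170 = -169125 - 170 = -169295$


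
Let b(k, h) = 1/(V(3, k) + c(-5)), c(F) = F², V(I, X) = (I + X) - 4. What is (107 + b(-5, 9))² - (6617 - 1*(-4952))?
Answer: -39253/361 ≈ -108.73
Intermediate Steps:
V(I, X) = -4 + I + X
b(k, h) = 1/(24 + k) (b(k, h) = 1/((-4 + 3 + k) + (-5)²) = 1/((-1 + k) + 25) = 1/(24 + k))
(107 + b(-5, 9))² - (6617 - 1*(-4952)) = (107 + 1/(24 - 5))² - (6617 - 1*(-4952)) = (107 + 1/19)² - (6617 + 4952) = (107 + 1/19)² - 1*11569 = (2034/19)² - 11569 = 4137156/361 - 11569 = -39253/361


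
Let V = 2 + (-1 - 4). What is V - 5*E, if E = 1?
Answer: -8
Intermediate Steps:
V = -3 (V = 2 - 5 = -3)
V - 5*E = -3 - 5*1 = -3 - 5 = -8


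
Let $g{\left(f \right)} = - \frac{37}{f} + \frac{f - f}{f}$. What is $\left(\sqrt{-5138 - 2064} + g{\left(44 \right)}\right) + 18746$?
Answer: $\frac{824787}{44} + i \sqrt{7202} \approx 18745.0 + 84.865 i$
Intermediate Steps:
$g{\left(f \right)} = - \frac{37}{f}$ ($g{\left(f \right)} = - \frac{37}{f} + \frac{0}{f} = - \frac{37}{f} + 0 = - \frac{37}{f}$)
$\left(\sqrt{-5138 - 2064} + g{\left(44 \right)}\right) + 18746 = \left(\sqrt{-5138 - 2064} - \frac{37}{44}\right) + 18746 = \left(\sqrt{-7202} - \frac{37}{44}\right) + 18746 = \left(i \sqrt{7202} - \frac{37}{44}\right) + 18746 = \left(- \frac{37}{44} + i \sqrt{7202}\right) + 18746 = \frac{824787}{44} + i \sqrt{7202}$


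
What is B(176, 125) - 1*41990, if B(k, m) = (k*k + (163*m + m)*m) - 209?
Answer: 2551277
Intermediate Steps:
B(k, m) = -209 + k² + 164*m² (B(k, m) = (k² + (164*m)*m) - 209 = (k² + 164*m²) - 209 = -209 + k² + 164*m²)
B(176, 125) - 1*41990 = (-209 + 176² + 164*125²) - 1*41990 = (-209 + 30976 + 164*15625) - 41990 = (-209 + 30976 + 2562500) - 41990 = 2593267 - 41990 = 2551277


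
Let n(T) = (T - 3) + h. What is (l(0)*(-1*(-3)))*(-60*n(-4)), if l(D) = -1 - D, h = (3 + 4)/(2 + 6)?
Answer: -2205/2 ≈ -1102.5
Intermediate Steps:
h = 7/8 ≈ 0.87500
n(T) = -17/8 + T (n(T) = (T - 3) + 7/8 = (-3 + T) + 7/8 = -17/8 + T)
(l(0)*(-1*(-3)))*(-60*n(-4)) = ((-1 - 1*0)*(-1*(-3)))*(-60*(-17/8 - 4)) = ((-1 + 0)*3)*(-60*(-49/8)) = -1*3*(735/2) = -3*735/2 = -2205/2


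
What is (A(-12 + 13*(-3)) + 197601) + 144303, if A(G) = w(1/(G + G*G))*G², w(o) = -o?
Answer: 17095149/50 ≈ 3.4190e+5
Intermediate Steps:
A(G) = -G²/(G + G²) (A(G) = (-1/(G + G*G))*G² = (-1/(G + G²))*G² = -G²/(G + G²))
(A(-12 + 13*(-3)) + 197601) + 144303 = (-(-12 + 13*(-3))/(1 + (-12 + 13*(-3))) + 197601) + 144303 = (-(-12 - 39)/(1 + (-12 - 39)) + 197601) + 144303 = (-1*(-51)/(1 - 51) + 197601) + 144303 = (-1*(-51)/(-50) + 197601) + 144303 = (-1*(-51)*(-1/50) + 197601) + 144303 = (-51/50 + 197601) + 144303 = 9879999/50 + 144303 = 17095149/50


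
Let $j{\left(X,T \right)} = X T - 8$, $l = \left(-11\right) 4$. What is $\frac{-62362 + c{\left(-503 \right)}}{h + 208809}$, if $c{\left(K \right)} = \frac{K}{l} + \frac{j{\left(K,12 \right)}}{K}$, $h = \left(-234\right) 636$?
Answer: $- \frac{1379676839}{1327588020} \approx -1.0392$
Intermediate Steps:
$l = -44$
$h = -148824$
$j{\left(X,T \right)} = -8 + T X$ ($j{\left(X,T \right)} = T X - 8 = -8 + T X$)
$c{\left(K \right)} = - \frac{K}{44} + \frac{-8 + 12 K}{K}$ ($c{\left(K \right)} = \frac{K}{-44} + \frac{-8 + 12 K}{K} = K \left(- \frac{1}{44}\right) + \frac{-8 + 12 K}{K} = - \frac{K}{44} + \frac{-8 + 12 K}{K}$)
$\frac{-62362 + c{\left(-503 \right)}}{h + 208809} = \frac{-62362 - \left(- \frac{1031}{44} - \frac{8}{503}\right)}{-148824 + 208809} = \frac{-62362 + \left(12 - - \frac{8}{503} + \frac{503}{44}\right)}{59985} = \left(-62362 + \left(12 + \frac{8}{503} + \frac{503}{44}\right)\right) \frac{1}{59985} = \left(-62362 + \frac{518945}{22132}\right) \frac{1}{59985} = \left(- \frac{1379676839}{22132}\right) \frac{1}{59985} = - \frac{1379676839}{1327588020}$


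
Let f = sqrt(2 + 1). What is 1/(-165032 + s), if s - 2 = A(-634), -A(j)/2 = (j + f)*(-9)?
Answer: -29407/5188629732 - sqrt(3)/1729543244 ≈ -5.6686e-6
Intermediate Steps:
f = sqrt(3) ≈ 1.7320
A(j) = 18*j + 18*sqrt(3) (A(j) = -2*(j + sqrt(3))*(-9) = -2*(-9*j - 9*sqrt(3)) = 18*j + 18*sqrt(3))
s = -11410 + 18*sqrt(3) (s = 2 + (18*(-634) + 18*sqrt(3)) = 2 + (-11412 + 18*sqrt(3)) = -11410 + 18*sqrt(3) ≈ -11379.)
1/(-165032 + s) = 1/(-165032 + (-11410 + 18*sqrt(3))) = 1/(-176442 + 18*sqrt(3))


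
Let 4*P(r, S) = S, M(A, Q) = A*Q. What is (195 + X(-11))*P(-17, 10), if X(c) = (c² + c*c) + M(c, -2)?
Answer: 2295/2 ≈ 1147.5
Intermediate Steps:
P(r, S) = S/4
X(c) = -2*c + 2*c² (X(c) = (c² + c*c) + c*(-2) = (c² + c²) - 2*c = 2*c² - 2*c = -2*c + 2*c²)
(195 + X(-11))*P(-17, 10) = (195 + 2*(-11)*(-1 - 11))*((¼)*10) = (195 + 2*(-11)*(-12))*(5/2) = (195 + 264)*(5/2) = 459*(5/2) = 2295/2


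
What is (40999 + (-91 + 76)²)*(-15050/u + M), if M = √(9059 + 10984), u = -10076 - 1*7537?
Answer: 620421200/17613 + 123672*√2227 ≈ 5.8714e+6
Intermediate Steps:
u = -17613 (u = -10076 - 7537 = -17613)
M = 3*√2227 (M = √20043 = 3*√2227 ≈ 141.57)
(40999 + (-91 + 76)²)*(-15050/u + M) = (40999 + (-91 + 76)²)*(-15050/(-17613) + 3*√2227) = (40999 + (-15)²)*(-15050*(-1/17613) + 3*√2227) = (40999 + 225)*(15050/17613 + 3*√2227) = 41224*(15050/17613 + 3*√2227) = 620421200/17613 + 123672*√2227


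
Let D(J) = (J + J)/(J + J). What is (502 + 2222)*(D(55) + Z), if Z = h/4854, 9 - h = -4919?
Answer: 4441028/809 ≈ 5489.5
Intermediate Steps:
h = 4928 (h = 9 - 1*(-4919) = 9 + 4919 = 4928)
D(J) = 1 (D(J) = (2*J)/((2*J)) = (2*J)*(1/(2*J)) = 1)
Z = 2464/2427 (Z = 4928/4854 = 4928*(1/4854) = 2464/2427 ≈ 1.0152)
(502 + 2222)*(D(55) + Z) = (502 + 2222)*(1 + 2464/2427) = 2724*(4891/2427) = 4441028/809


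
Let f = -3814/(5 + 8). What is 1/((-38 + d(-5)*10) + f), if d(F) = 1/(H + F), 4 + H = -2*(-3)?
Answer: -39/13054 ≈ -0.0029876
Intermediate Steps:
H = 2 (H = -4 - 2*(-3) = -4 + 6 = 2)
d(F) = 1/(2 + F)
f = -3814/13 ≈ -293.38
1/((-38 + d(-5)*10) + f) = 1/((-38 + 10/(2 - 5)) - 3814/13) = 1/((-38 + 10/(-3)) - 3814/13) = 1/((-38 - 1/3*10) - 3814/13) = 1/((-38 - 10/3) - 3814/13) = 1/(-124/3 - 3814/13) = 1/(-13054/39) = -39/13054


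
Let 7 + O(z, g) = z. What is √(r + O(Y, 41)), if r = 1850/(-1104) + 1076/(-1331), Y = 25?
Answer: √17304727902/33396 ≈ 3.9390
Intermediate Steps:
O(z, g) = -7 + z
r = -1825127/734712 (r = 1850*(-1/1104) + 1076*(-1/1331) = -925/552 - 1076/1331 = -1825127/734712 ≈ -2.4841)
√(r + O(Y, 41)) = √(-1825127/734712 + (-7 + 25)) = √(-1825127/734712 + 18) = √(11399689/734712) = √17304727902/33396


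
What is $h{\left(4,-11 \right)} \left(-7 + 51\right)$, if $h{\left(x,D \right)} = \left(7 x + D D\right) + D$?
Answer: $6072$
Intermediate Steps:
$h{\left(x,D \right)} = D + D^{2} + 7 x$ ($h{\left(x,D \right)} = \left(7 x + D^{2}\right) + D = \left(D^{2} + 7 x\right) + D = D + D^{2} + 7 x$)
$h{\left(4,-11 \right)} \left(-7 + 51\right) = \left(-11 + \left(-11\right)^{2} + 7 \cdot 4\right) \left(-7 + 51\right) = \left(-11 + 121 + 28\right) 44 = 138 \cdot 44 = 6072$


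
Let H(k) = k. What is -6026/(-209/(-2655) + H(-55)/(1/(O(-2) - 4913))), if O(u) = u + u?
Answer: -7999515/359002567 ≈ -0.022283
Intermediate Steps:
O(u) = 2*u
-6026/(-209/(-2655) + H(-55)/(1/(O(-2) - 4913))) = -6026/(-209/(-2655) - 55/(1/(2*(-2) - 4913))) = -6026/(-209*(-1/2655) - 55/(1/(-4 - 4913))) = -6026/(209/2655 - 55/(1/(-4917))) = -6026/(209/2655 - 55/(-1/4917)) = -6026/(209/2655 - 55*(-4917)) = -6026/(209/2655 + 270435) = -6026/718005134/2655 = -6026*2655/718005134 = -7999515/359002567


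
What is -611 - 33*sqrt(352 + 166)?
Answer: -611 - 33*sqrt(518) ≈ -1362.1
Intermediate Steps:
-611 - 33*sqrt(352 + 166) = -611 - 33*sqrt(518)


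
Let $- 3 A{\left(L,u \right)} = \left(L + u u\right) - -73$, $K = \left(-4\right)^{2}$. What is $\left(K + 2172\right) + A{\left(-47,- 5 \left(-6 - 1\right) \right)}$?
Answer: $1771$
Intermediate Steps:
$K = 16$
$A{\left(L,u \right)} = - \frac{73}{3} - \frac{L}{3} - \frac{u^{2}}{3}$ ($A{\left(L,u \right)} = - \frac{\left(L + u u\right) - -73}{3} = - \frac{\left(L + u^{2}\right) + 73}{3} = - \frac{73 + L + u^{2}}{3} = - \frac{73}{3} - \frac{L}{3} - \frac{u^{2}}{3}$)
$\left(K + 2172\right) + A{\left(-47,- 5 \left(-6 - 1\right) \right)} = \left(16 + 2172\right) - \left(\frac{26}{3} + \frac{25 \left(-6 - 1\right)^{2}}{3}\right) = 2188 - \left(\frac{26}{3} + \frac{1225}{3}\right) = 2188 - 417 = 1771$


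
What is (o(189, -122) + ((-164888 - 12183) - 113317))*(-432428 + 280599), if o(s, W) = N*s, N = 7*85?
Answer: 27015389457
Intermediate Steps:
N = 595
o(s, W) = 595*s
(o(189, -122) + ((-164888 - 12183) - 113317))*(-432428 + 280599) = (595*189 + ((-164888 - 12183) - 113317))*(-432428 + 280599) = (112455 + (-177071 - 113317))*(-151829) = (112455 - 290388)*(-151829) = -177933*(-151829) = 27015389457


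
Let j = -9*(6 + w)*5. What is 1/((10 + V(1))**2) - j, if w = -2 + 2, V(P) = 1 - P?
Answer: 27001/100 ≈ 270.01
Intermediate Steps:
w = 0
j = -270 (j = -9*(6 + 0)*5 = -9*6*5 = -54*5 = -270)
1/((10 + V(1))**2) - j = 1/((10 + (1 - 1*1))**2) - 1*(-270) = 1/((10 + (1 - 1))**2) + 270 = 1/((10 + 0)**2) + 270 = 1/(10**2) + 270 = 1/100 + 270 = 27001/100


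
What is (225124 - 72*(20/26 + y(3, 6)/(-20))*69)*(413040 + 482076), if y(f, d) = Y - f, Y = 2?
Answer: 12861486777624/65 ≈ 1.9787e+11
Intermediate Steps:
y(f, d) = 2 - f
(225124 - 72*(20/26 + y(3, 6)/(-20))*69)*(413040 + 482076) = (225124 - 72*(20/26 + (2 - 1*3)/(-20))*69)*(413040 + 482076) = (225124 - 72*(20*(1/26) + (2 - 3)*(-1/20))*69)*895116 = (225124 - 72*(10/13 - 1*(-1/20))*69)*895116 = (225124 - 72*(10/13 + 1/20)*69)*895116 = (225124 - 72*213/260*69)*895116 = (225124 - 3834/65*69)*895116 = (225124 - 264546/65)*895116 = (14368514/65)*895116 = 12861486777624/65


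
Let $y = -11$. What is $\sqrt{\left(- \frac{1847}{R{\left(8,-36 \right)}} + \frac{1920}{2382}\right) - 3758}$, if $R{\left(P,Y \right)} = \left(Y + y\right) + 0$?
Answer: $\frac{i \sqrt{1294416308957}}{18659} \approx 60.975 i$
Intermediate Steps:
$R{\left(P,Y \right)} = -11 + Y$ ($R{\left(P,Y \right)} = \left(Y - 11\right) + 0 = \left(-11 + Y\right) + 0 = -11 + Y$)
$\sqrt{\left(- \frac{1847}{R{\left(8,-36 \right)}} + \frac{1920}{2382}\right) - 3758} = \sqrt{\left(- \frac{1847}{-11 - 36} + \frac{1920}{2382}\right) - 3758} = \sqrt{\left(- \frac{1847}{-47} + 1920 \cdot \frac{1}{2382}\right) - 3758} = \sqrt{\left(\left(-1847\right) \left(- \frac{1}{47}\right) + \frac{320}{397}\right) - 3758} = \sqrt{\left(\frac{1847}{47} + \frac{320}{397}\right) - 3758} = \sqrt{\frac{748299}{18659} - 3758} = \sqrt{- \frac{69372223}{18659}} = \frac{i \sqrt{1294416308957}}{18659}$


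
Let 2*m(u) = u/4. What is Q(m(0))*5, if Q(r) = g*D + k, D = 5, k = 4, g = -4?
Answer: -80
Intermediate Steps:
m(u) = u/8 (m(u) = (u/4)/2 = u/8)
Q(r) = -16 (Q(r) = -4*5 + 4 = -20 + 4 = -16)
Q(m(0))*5 = -16*5 = -80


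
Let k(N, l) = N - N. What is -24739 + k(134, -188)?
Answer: -24739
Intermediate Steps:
k(N, l) = 0
-24739 + k(134, -188) = -24739 + 0 = -24739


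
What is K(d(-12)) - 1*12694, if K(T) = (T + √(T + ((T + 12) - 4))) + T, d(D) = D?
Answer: -12718 + 4*I ≈ -12718.0 + 4.0*I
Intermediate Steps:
K(T) = √(8 + 2*T) + 2*T (K(T) = (T + √(T + ((12 + T) - 4))) + T = (T + √(T + (8 + T))) + T = (T + √(8 + 2*T)) + T = √(8 + 2*T) + 2*T)
K(d(-12)) - 1*12694 = (√(8 + 2*(-12)) + 2*(-12)) - 1*12694 = (√(8 - 24) - 24) - 12694 = (√(-16) - 24) - 12694 = (4*I - 24) - 12694 = (-24 + 4*I) - 12694 = -12718 + 4*I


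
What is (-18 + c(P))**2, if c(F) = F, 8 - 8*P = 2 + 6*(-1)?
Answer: 1089/4 ≈ 272.25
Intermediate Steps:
P = 3/2 (P = 1 - (2 + 6*(-1))/8 = 1 - (2 - 6)/8 = 1 - 1/8*(-4) = 1 + 1/2 = 3/2 ≈ 1.5000)
(-18 + c(P))**2 = (-18 + 3/2)**2 = (-33/2)**2 = 1089/4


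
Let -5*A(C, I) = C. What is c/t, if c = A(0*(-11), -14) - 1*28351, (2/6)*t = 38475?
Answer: -28351/115425 ≈ -0.24562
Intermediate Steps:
A(C, I) = -C/5
t = 115425 (t = 3*38475 = 115425)
c = -28351 (c = -0*(-11) - 1*28351 = -⅕*0 - 28351 = 0 - 28351 = -28351)
c/t = -28351/115425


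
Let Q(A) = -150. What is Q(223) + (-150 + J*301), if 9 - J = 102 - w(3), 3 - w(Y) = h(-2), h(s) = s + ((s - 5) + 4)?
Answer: -25885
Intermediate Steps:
h(s) = -1 + 2*s (h(s) = s + ((-5 + s) + 4) = s + (-1 + s) = -1 + 2*s)
w(Y) = 8 (w(Y) = 3 - (-1 + 2*(-2)) = 3 - (-1 - 4) = 3 - 1*(-5) = 3 + 5 = 8)
J = -85 (J = 9 - (102 - 1*8) = 9 - (102 - 8) = 9 - 1*94 = 9 - 94 = -85)
Q(223) + (-150 + J*301) = -150 + (-150 - 85*301) = -150 + (-150 - 25585) = -150 - 25735 = -25885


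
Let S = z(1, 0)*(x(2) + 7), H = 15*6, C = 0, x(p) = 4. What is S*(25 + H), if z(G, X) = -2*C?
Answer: 0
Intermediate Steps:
H = 90
z(G, X) = 0 (z(G, X) = -2*0 = 0)
S = 0 (S = 0*(4 + 7) = 0*11 = 0)
S*(25 + H) = 0*(25 + 90) = 0*115 = 0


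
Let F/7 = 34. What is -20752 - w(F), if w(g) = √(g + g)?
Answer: -20752 - 2*√119 ≈ -20774.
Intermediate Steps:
F = 238 (F = 7*34 = 238)
w(g) = √2*√g (w(g) = √(2*g) = √2*√g)
-20752 - w(F) = -20752 - √2*√238 = -20752 - 2*√119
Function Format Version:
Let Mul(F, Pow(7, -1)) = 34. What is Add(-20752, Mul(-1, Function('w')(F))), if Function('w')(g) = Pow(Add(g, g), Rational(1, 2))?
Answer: Add(-20752, Mul(-2, Pow(119, Rational(1, 2)))) ≈ -20774.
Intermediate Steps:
F = 238 (F = Mul(7, 34) = 238)
Function('w')(g) = Mul(Pow(2, Rational(1, 2)), Pow(g, Rational(1, 2))) (Function('w')(g) = Pow(Mul(2, g), Rational(1, 2)) = Mul(Pow(2, Rational(1, 2)), Pow(g, Rational(1, 2))))
Add(-20752, Mul(-1, Function('w')(F))) = Add(-20752, Mul(-1, Mul(Pow(2, Rational(1, 2)), Pow(238, Rational(1, 2))))) = Add(-20752, Mul(-1, Mul(2, Pow(119, Rational(1, 2))))) = Add(-20752, Mul(-2, Pow(119, Rational(1, 2))))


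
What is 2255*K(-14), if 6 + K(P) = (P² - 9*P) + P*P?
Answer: 1154560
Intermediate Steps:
K(P) = -6 - 9*P + 2*P² (K(P) = -6 + ((P² - 9*P) + P*P) = -6 + ((P² - 9*P) + P²) = -6 + (-9*P + 2*P²) = -6 - 9*P + 2*P²)
2255*K(-14) = 2255*(-6 - 9*(-14) + 2*(-14)²) = 2255*(-6 + 126 + 2*196) = 2255*(-6 + 126 + 392) = 2255*512 = 1154560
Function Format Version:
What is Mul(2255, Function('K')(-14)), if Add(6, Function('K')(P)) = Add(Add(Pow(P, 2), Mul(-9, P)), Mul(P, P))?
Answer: 1154560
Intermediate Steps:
Function('K')(P) = Add(-6, Mul(-9, P), Mul(2, Pow(P, 2))) (Function('K')(P) = Add(-6, Add(Add(Pow(P, 2), Mul(-9, P)), Mul(P, P))) = Add(-6, Add(Add(Pow(P, 2), Mul(-9, P)), Pow(P, 2))) = Add(-6, Add(Mul(-9, P), Mul(2, Pow(P, 2)))) = Add(-6, Mul(-9, P), Mul(2, Pow(P, 2))))
Mul(2255, Function('K')(-14)) = Mul(2255, Add(-6, Mul(-9, -14), Mul(2, Pow(-14, 2)))) = Mul(2255, Add(-6, 126, Mul(2, 196))) = Mul(2255, Add(-6, 126, 392)) = Mul(2255, 512) = 1154560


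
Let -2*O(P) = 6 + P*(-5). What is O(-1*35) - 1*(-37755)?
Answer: 75329/2 ≈ 37665.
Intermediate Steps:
O(P) = -3 + 5*P/2 (O(P) = -(6 + P*(-5))/2 = -(6 - 5*P)/2 = -3 + 5*P/2)
O(-1*35) - 1*(-37755) = (-3 + 5*(-1*35)/2) - 1*(-37755) = (-3 + (5/2)*(-35)) + 37755 = (-3 - 175/2) + 37755 = -181/2 + 37755 = 75329/2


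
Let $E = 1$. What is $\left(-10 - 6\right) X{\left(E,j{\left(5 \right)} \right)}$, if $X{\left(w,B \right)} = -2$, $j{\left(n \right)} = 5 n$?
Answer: $32$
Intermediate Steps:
$\left(-10 - 6\right) X{\left(E,j{\left(5 \right)} \right)} = \left(-10 - 6\right) \left(-2\right) = \left(-16\right) \left(-2\right) = 32$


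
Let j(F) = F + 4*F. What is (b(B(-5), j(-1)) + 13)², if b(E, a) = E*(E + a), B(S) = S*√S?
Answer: 9419 - 5600*I*√5 ≈ 9419.0 - 12522.0*I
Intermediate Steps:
j(F) = 5*F
B(S) = S^(3/2)
(b(B(-5), j(-1)) + 13)² = ((-5)^(3/2)*((-5)^(3/2) + 5*(-1)) + 13)² = ((-5*I*√5)*(-5*I*√5 - 5) + 13)² = ((-5*I*√5)*(-5 - 5*I*√5) + 13)² = (-5*I*√5*(-5 - 5*I*√5) + 13)² = (13 - 5*I*√5*(-5 - 5*I*√5))²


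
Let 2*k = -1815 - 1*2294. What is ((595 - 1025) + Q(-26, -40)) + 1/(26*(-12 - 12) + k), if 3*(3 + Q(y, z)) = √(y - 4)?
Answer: -2319583/5357 + I*√30/3 ≈ -433.0 + 1.8257*I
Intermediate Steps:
Q(y, z) = -3 + √(-4 + y)/3 (Q(y, z) = -3 + √(y - 4)/3 = -3 + √(-4 + y)/3)
k = -4109/2 (k = (-1815 - 1*2294)/2 = (-1815 - 2294)/2 = (½)*(-4109) = -4109/2 ≈ -2054.5)
((595 - 1025) + Q(-26, -40)) + 1/(26*(-12 - 12) + k) = ((595 - 1025) + (-3 + √(-4 - 26)/3)) + 1/(26*(-12 - 12) - 4109/2) = (-430 + (-3 + √(-30)/3)) + 1/(26*(-24) - 4109/2) = (-430 + (-3 + (I*√30)/3)) + 1/(-624 - 4109/2) = (-430 + (-3 + I*√30/3)) + 1/(-5357/2) = (-433 + I*√30/3) - 2/5357 = -2319583/5357 + I*√30/3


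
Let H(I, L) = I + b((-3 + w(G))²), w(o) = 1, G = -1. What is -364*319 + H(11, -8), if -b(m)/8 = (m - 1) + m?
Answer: -116161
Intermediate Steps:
b(m) = 8 - 16*m (b(m) = -8*((m - 1) + m) = -8*((-1 + m) + m) = -8*(-1 + 2*m) = 8 - 16*m)
H(I, L) = -56 + I (H(I, L) = I + (8 - 16*(-3 + 1)²) = I + (8 - 16*(-2)²) = I + (8 - 16*4) = I + (8 - 64) = I - 56 = -56 + I)
-364*319 + H(11, -8) = -364*319 + (-56 + 11) = -116116 - 45 = -116161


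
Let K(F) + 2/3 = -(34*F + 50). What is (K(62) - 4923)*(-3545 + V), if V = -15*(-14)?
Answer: 70852075/3 ≈ 2.3617e+7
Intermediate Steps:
K(F) = -152/3 - 34*F (K(F) = -⅔ - (34*F + 50) = -⅔ - (50 + 34*F) = -⅔ + (-50 - 34*F) = -152/3 - 34*F)
V = 210
(K(62) - 4923)*(-3545 + V) = ((-152/3 - 34*62) - 4923)*(-3545 + 210) = ((-152/3 - 2108) - 4923)*(-3335) = (-6476/3 - 4923)*(-3335) = -21245/3*(-3335) = 70852075/3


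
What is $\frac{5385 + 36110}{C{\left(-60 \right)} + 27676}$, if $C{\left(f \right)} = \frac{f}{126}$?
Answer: $\frac{871395}{581186} \approx 1.4993$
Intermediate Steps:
$C{\left(f \right)} = \frac{f}{126}$ ($C{\left(f \right)} = f \frac{1}{126} = \frac{f}{126}$)
$\frac{5385 + 36110}{C{\left(-60 \right)} + 27676} = \frac{5385 + 36110}{\frac{1}{126} \left(-60\right) + 27676} = \frac{41495}{- \frac{10}{21} + 27676} = \frac{41495}{\frac{581186}{21}} = 41495 \cdot \frac{21}{581186} = \frac{871395}{581186}$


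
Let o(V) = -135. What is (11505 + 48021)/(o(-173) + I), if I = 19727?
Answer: 29763/9796 ≈ 3.0383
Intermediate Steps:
(11505 + 48021)/(o(-173) + I) = (11505 + 48021)/(-135 + 19727) = 59526/19592 = 59526*(1/19592) = 29763/9796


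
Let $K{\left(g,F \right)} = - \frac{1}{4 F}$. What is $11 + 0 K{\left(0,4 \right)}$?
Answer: $11$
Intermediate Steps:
$K{\left(g,F \right)} = - \frac{1}{4 F}$
$11 + 0 K{\left(0,4 \right)} = 11 + 0 \left(- \frac{1}{4 \cdot 4}\right) = 11 + 0 \left(\left(- \frac{1}{4}\right) \frac{1}{4}\right) = 11 + 0 \left(- \frac{1}{16}\right) = 11 + 0 = 11$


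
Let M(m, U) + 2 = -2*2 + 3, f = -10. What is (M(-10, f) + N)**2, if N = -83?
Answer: 7396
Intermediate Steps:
M(m, U) = -3 (M(m, U) = -2 + (-2*2 + 3) = -2 + (-4 + 3) = -2 - 1 = -3)
(M(-10, f) + N)**2 = (-3 - 83)**2 = (-86)**2 = 7396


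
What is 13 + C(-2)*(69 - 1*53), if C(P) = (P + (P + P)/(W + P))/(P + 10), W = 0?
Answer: 13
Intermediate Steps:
C(P) = (2 + P)/(10 + P) (C(P) = (P + (P + P)/(0 + P))/(P + 10) = (P + (2*P)/P)/(10 + P) = (P + 2)/(10 + P) = (2 + P)/(10 + P))
13 + C(-2)*(69 - 1*53) = 13 + ((2 - 2)/(10 - 2))*(69 - 1*53) = 13 + (0/8)*(69 - 53) = 13 + ((1/8)*0)*16 = 13 + 0*16 = 13 + 0 = 13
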